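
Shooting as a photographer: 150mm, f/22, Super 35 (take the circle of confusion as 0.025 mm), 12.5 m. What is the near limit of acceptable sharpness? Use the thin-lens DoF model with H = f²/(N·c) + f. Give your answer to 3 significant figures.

9.60 m

Hyperfocal distance H = f²/(N·c) + f = 150²/(22 × 0.025) + 150 = 22500/0.55 + 150 ≈ 41059.1 mm ≈ 41.06 m.
Near limit Dn = s·(H − f)/(H + s − 2f) = 12500 × (41059.1 − 150) / (41059.1 + 12500 − 2 × 150) = 12500 × 40909.1 / 53259.1 ≈ 9601.4 mm ≈ 9.60 m.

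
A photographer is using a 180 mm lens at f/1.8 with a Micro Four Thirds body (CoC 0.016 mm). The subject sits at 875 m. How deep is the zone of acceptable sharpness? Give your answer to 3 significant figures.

Hyperfocal distance H = f²/(N·c) + f = 180²/(1.8 × 0.016) + 180 = 32400/0.0288 + 180 ≈ 1125180.0 mm ≈ 1125 m.
Near limit Dn = s·(H − f)/(H + s − 2f) = 875000 × (1125180.0 − 180) / (1125180.0 + 875000 − 2 × 180) = 875000 × 1125000.0 / 1999820.0 ≈ 492232 mm.
Far limit Df = s·(H − f)/(H − s) = 875000 × (1125180.0 − 180) / (1125180.0 − 875000) = 875000 × 1125000.0 / 250180.0 ≈ 3934667 mm.
Depth of field = Df − Dn = 3934667 − 492232 ≈ 3442435 mm ≈ 3440 m.

3440 m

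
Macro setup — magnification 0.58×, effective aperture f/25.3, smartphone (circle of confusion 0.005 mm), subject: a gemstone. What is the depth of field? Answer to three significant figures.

0.752 mm

At magnification m, DoF ≈ 2·N_eff·c/m² = 2 × 25.3 × 0.005 / 0.58² = 0.253 / 0.3364 ≈ 0.752 mm.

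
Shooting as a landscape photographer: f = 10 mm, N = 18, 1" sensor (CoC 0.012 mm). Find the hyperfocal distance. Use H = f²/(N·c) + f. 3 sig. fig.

473 mm

Hyperfocal distance H = f²/(N·c) + f = 10²/(18 × 0.012) + 10 = 100/0.216 + 10 ≈ 473.0 mm ≈ 0.473 m.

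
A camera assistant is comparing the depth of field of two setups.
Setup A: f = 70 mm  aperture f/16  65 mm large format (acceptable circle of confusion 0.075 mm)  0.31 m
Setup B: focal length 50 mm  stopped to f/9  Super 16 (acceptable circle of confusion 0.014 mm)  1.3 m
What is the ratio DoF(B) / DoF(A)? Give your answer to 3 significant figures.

4.50

Setup A: H = 70²/(16×0.075) + 70 ≈ 4153.3 mm; DoF = Df − Dn = 329.358 − 292.791 ≈ 36.567 mm.
Setup B: H = 50²/(9×0.014) + 50 ≈ 19891.3 mm; DoF = Df − Dn = 1387.41 − 1222.95 ≈ 164.46 mm.
Ratio = 164.46 / 36.567 ≈ 4.50.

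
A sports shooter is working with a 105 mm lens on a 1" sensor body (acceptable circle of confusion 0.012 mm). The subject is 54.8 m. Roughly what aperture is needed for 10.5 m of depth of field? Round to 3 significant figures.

f/1.59

Write h = H − f = f²/(N·c). The thin-lens limits are Dn = s·h/(h + (s−f)) and Df = s·h/(h − (s−f)), so DoF = Df − Dn = 2·s·(s−f)·h / (h² − (s−f)²).
That is a quadratic in h: DoF·h² − 2·s·(s−f)·h − DoF·(s−f)² = 0 ⇒ h = (s−f)·(s + √(s² + DoF²)) / DoF = 54695 × (54800 + √(54800² + 10500²)) / 10500 = 54695 × (54800 + 55796.9) / 10500 ≈ 576104 mm.
Then N = f²/(c·h) = 105² / (0.012 × 576104) = 11025 / 6913.3 ≈ 1.59.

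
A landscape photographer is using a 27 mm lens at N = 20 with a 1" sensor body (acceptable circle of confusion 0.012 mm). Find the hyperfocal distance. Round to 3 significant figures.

3.06 m

Hyperfocal distance H = f²/(N·c) + f = 27²/(20 × 0.012) + 27 = 729/0.24 + 27 ≈ 3064.5 mm ≈ 3.06 m.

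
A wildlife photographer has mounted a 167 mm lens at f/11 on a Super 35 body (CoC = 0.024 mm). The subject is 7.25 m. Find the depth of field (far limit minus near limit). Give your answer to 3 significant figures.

Hyperfocal distance H = f²/(N·c) + f = 167²/(11 × 0.024) + 167 = 27889/0.264 + 167 ≈ 105807.2 mm ≈ 105.8 m.
Near limit Dn = s·(H − f)/(H + s − 2f) = 7250 × (105807.2 − 167) / (105807.2 + 7250 − 2 × 167) = 7250 × 105640.2 / 112723.2 ≈ 6794.44 mm.
Far limit Df = s·(H − f)/(H − s) = 7250 × (105807.2 − 167) / (105807.2 − 7250) = 7250 × 105640.2 / 98557.2 ≈ 7771.04 mm.
Depth of field = Df − Dn = 7771.04 − 6794.44 ≈ 976.60 mm ≈ 0.977 m.

0.977 m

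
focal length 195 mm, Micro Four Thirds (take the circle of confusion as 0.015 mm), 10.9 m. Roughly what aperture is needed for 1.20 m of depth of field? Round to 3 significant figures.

f/13

Write h = H − f = f²/(N·c). The thin-lens limits are Dn = s·h/(h + (s−f)) and Df = s·h/(h − (s−f)), so DoF = Df − Dn = 2·s·(s−f)·h / (h² − (s−f)²).
That is a quadratic in h: DoF·h² − 2·s·(s−f)·h − DoF·(s−f)² = 0 ⇒ h = (s−f)·(s + √(s² + DoF²)) / DoF = 10705 × (10900 + √(10900² + 1200²)) / 1200 = 10705 × (10900 + 10965.9) / 1200 ≈ 195062 mm.
Then N = f²/(c·h) = 195² / (0.015 × 195062) = 38025 / 2925.9 ≈ 13.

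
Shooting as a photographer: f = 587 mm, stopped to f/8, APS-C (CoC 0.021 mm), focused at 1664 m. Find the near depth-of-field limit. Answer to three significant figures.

919 m

Hyperfocal distance H = f²/(N·c) + f = 587²/(8 × 0.021) + 587 = 344569/0.168 + 587 ≈ 2051593.0 mm ≈ 2052 m.
Near limit Dn = s·(H − f)/(H + s − 2f) = 1664000 × (2051593.0 − 587) / (2051593.0 + 1664000 − 2 × 587) = 1664000 × 2051006.0 / 3714419.0 ≈ 918818 mm ≈ 919 m.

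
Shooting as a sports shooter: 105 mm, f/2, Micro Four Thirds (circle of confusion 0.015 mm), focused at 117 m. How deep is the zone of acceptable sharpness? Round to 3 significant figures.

Hyperfocal distance H = f²/(N·c) + f = 105²/(2 × 0.015) + 105 = 11025/0.03 + 105 ≈ 367605.0 mm ≈ 367.6 m.
Near limit Dn = s·(H − f)/(H + s − 2f) = 117000 × (367605.0 − 105) / (367605.0 + 117000 − 2 × 105) = 117000 × 367500.0 / 484395.0 ≈ 88765 mm.
Far limit Df = s·(H − f)/(H − s) = 117000 × (367605.0 − 105) / (367605.0 − 117000) = 117000 × 367500.0 / 250605.0 ≈ 171575 mm.
Depth of field = Df − Dn = 171575 − 88765 ≈ 82810 mm ≈ 82.8 m.

82.8 m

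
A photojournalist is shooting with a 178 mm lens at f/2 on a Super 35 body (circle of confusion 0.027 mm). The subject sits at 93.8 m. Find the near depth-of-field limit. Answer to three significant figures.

80.9 m

Hyperfocal distance H = f²/(N·c) + f = 178²/(2 × 0.027) + 178 = 31684/0.054 + 178 ≈ 586918.7 mm ≈ 586.9 m.
Near limit Dn = s·(H − f)/(H + s − 2f) = 93800 × (586918.7 − 178) / (586918.7 + 93800 − 2 × 178) = 93800 × 586740.7 / 680362.7 ≈ 80893 mm ≈ 80.9 m.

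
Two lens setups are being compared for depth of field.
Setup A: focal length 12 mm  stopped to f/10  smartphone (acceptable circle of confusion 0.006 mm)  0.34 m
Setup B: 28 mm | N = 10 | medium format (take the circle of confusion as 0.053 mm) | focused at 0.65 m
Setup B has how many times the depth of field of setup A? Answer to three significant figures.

Setup A: H = 12²/(10×0.006) + 12 ≈ 2412.0 mm; DoF = Df − Dn = 393.822 − 299.120 ≈ 94.702 mm.
Setup B: H = 28²/(10×0.053) + 28 ≈ 1507.2 mm; DoF = Df − Dn = 1121.63 − 457.59 ≈ 664.04 mm.
Ratio = 664.04 / 94.702 ≈ 7.01.

7.01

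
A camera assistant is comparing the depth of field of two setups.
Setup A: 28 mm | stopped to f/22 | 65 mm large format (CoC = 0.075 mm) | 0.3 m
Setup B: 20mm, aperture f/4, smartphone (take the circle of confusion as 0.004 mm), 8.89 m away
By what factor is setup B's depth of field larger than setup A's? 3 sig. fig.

14.1

Setup A: H = 28²/(22×0.075) + 28 ≈ 503.2 mm; DoF = Df − Dn = 701.67 − 190.79 ≈ 510.88 mm.
Setup B: H = 20²/(4×0.004) + 20 ≈ 25020.0 mm; DoF = Df − Dn = 13778.7 − 6561.9 ≈ 7216.8 mm.
Ratio = 7216.8 / 510.88 ≈ 14.1.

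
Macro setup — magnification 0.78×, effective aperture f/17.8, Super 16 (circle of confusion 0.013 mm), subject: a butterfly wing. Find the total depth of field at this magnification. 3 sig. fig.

At magnification m, DoF ≈ 2·N_eff·c/m² = 2 × 17.8 × 0.013 / 0.78² = 0.4628 / 0.6084 ≈ 0.761 mm.

0.761 mm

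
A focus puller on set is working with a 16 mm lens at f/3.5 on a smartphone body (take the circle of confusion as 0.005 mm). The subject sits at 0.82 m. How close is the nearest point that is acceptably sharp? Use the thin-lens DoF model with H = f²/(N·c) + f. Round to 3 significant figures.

0.777 m

Hyperfocal distance H = f²/(N·c) + f = 16²/(3.5 × 0.005) + 16 = 256/0.0175 + 16 ≈ 14644.6 mm ≈ 14.64 m.
Near limit Dn = s·(H − f)/(H + s − 2f) = 820 × (14644.6 − 16) / (14644.6 + 820 − 2 × 16) = 820 × 14628.6 / 15432.6 ≈ 777.28 mm ≈ 0.777 m.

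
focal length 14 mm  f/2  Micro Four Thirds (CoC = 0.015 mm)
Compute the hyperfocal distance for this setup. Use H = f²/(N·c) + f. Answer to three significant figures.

Hyperfocal distance H = f²/(N·c) + f = 14²/(2 × 0.015) + 14 = 196/0.03 + 14 ≈ 6547.3 mm ≈ 6.55 m.

6.55 m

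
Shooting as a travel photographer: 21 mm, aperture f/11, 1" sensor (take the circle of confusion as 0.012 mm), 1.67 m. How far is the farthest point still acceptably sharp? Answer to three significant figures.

3.30 m

Hyperfocal distance H = f²/(N·c) + f = 21²/(11 × 0.012) + 21 = 441/0.132 + 21 ≈ 3361.9 mm ≈ 3.362 m.
Far limit Df = s·(H − f)/(H − s) = 1670 × (3361.9 − 21) / (3361.9 − 1670) = 1670 × 3340.9 / 1691.9 ≈ 3297.6 mm ≈ 3.30 m.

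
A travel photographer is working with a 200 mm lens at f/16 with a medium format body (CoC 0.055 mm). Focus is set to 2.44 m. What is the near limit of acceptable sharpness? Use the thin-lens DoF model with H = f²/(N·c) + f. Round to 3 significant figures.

2.33 m

Hyperfocal distance H = f²/(N·c) + f = 200²/(16 × 0.055) + 200 = 40000/0.88 + 200 ≈ 45654.5 mm ≈ 45.65 m.
Near limit Dn = s·(H − f)/(H + s − 2f) = 2440 × (45654.5 − 200) / (45654.5 + 2440 − 2 × 200) = 2440 × 45454.5 / 47694.5 ≈ 2325.4 mm ≈ 2.33 m.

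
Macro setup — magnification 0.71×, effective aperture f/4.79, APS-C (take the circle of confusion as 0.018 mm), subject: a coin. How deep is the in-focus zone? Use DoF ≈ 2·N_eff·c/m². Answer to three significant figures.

At magnification m, DoF ≈ 2·N_eff·c/m² = 2 × 4.79 × 0.018 / 0.71² = 0.1724 / 0.5041 ≈ 0.342 mm.

0.342 mm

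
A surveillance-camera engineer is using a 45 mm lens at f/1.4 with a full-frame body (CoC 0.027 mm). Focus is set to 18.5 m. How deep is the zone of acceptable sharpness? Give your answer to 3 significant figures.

14.5 m

Hyperfocal distance H = f²/(N·c) + f = 45²/(1.4 × 0.027) + 45 = 2025/0.0378 + 45 ≈ 53616.4 mm ≈ 53.62 m.
Near limit Dn = s·(H − f)/(H + s − 2f) = 18500 × (53616.4 − 45) / (53616.4 + 18500 − 2 × 45) = 18500 × 53571.4 / 72026.4 ≈ 13760 mm.
Far limit Df = s·(H − f)/(H − s) = 18500 × (53616.4 − 45) / (53616.4 − 18500) = 18500 × 53571.4 / 35116.4 ≈ 28222 mm.
Depth of field = Df − Dn = 28222 − 13760 ≈ 14462 mm ≈ 14.5 m.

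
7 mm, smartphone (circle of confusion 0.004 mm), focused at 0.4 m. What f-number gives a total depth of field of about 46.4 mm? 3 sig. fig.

Write h = H − f = f²/(N·c). The thin-lens limits are Dn = s·h/(h + (s−f)) and Df = s·h/(h − (s−f)), so DoF = Df − Dn = 2·s·(s−f)·h / (h² − (s−f)²).
That is a quadratic in h: DoF·h² − 2·s·(s−f)·h − DoF·(s−f)² = 0 ⇒ h = (s−f)·(s + √(s² + DoF²)) / DoF = 393 × (400 + √(400² + 46.4²)) / 46.4 = 393 × (400 + 402.682) / 46.4 ≈ 6798.6 mm.
Then N = f²/(c·h) = 7² / (0.004 × 6798.6) = 49 / 27.194 ≈ 1.80.

f/1.80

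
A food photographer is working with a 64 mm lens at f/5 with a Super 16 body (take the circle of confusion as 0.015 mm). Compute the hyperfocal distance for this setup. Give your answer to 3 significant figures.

Hyperfocal distance H = f²/(N·c) + f = 64²/(5 × 0.015) + 64 = 4096/0.075 + 64 ≈ 54677.3 mm ≈ 54.7 m.

54.7 m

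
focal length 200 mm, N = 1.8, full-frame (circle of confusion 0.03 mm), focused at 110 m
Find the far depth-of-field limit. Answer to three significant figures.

Hyperfocal distance H = f²/(N·c) + f = 200²/(1.8 × 0.03) + 200 = 40000/0.054 + 200 ≈ 740940.7 mm ≈ 740.9 m.
Far limit Df = s·(H − f)/(H − s) = 110000 × (740940.7 − 200) / (740940.7 − 110000) = 110000 × 740740.7 / 630940.7 ≈ 129143 mm ≈ 129 m.

129 m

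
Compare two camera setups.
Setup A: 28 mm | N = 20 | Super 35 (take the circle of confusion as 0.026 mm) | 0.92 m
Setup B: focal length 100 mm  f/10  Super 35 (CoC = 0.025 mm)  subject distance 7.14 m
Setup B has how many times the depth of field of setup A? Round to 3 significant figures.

Setup A: H = 28²/(20×0.026) + 28 ≈ 1535.7 mm; DoF = Df − Dn = 2252.9 − 578.0 ≈ 1674.9 mm.
Setup B: H = 100²/(10×0.025) + 100 ≈ 40100.0 mm; DoF = Df − Dn = 8665.0 − 6071.4 ≈ 2593.6 mm.
Ratio = 2593.6 / 1674.9 ≈ 1.55.

1.55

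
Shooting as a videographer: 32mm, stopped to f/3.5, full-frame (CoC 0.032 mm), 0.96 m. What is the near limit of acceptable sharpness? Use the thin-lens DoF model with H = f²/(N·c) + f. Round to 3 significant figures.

Hyperfocal distance H = f²/(N·c) + f = 32²/(3.5 × 0.032) + 32 = 1024/0.112 + 32 ≈ 9174.9 mm ≈ 9.175 m.
Near limit Dn = s·(H − f)/(H + s − 2f) = 960 × (9174.9 − 32) / (9174.9 + 960 − 2 × 32) = 960 × 9142.9 / 10070.9 ≈ 871.54 mm ≈ 0.872 m.

0.872 m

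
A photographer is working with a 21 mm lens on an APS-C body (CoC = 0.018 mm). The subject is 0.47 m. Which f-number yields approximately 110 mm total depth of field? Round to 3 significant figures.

f/6.30

Write h = H − f = f²/(N·c). The thin-lens limits are Dn = s·h/(h + (s−f)) and Df = s·h/(h − (s−f)), so DoF = Df − Dn = 2·s·(s−f)·h / (h² − (s−f)²).
That is a quadratic in h: DoF·h² − 2·s·(s−f)·h − DoF·(s−f)² = 0 ⇒ h = (s−f)·(s + √(s² + DoF²)) / DoF = 449 × (470 + √(470² + 110²)) / 110 = 449 × (470 + 482.701) / 110 ≈ 3888.8 mm.
Then N = f²/(c·h) = 21² / (0.018 × 3888.8) = 441 / 69.998 ≈ 6.30.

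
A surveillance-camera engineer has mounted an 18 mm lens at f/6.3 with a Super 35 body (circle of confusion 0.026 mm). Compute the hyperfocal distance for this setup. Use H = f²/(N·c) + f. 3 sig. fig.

2.00 m

Hyperfocal distance H = f²/(N·c) + f = 18²/(6.3 × 0.026) + 18 = 324/0.1638 + 18 ≈ 1996.0 mm ≈ 2.00 m.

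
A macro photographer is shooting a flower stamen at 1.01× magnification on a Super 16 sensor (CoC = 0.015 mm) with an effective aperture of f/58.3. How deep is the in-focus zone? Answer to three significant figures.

At magnification m, DoF ≈ 2·N_eff·c/m² = 2 × 58.3 × 0.015 / 1.01² = 1.749 / 1.02 ≈ 1.71 mm.

1.71 mm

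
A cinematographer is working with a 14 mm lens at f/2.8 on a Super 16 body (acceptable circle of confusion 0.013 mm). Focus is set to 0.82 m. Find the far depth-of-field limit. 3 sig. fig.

Hyperfocal distance H = f²/(N·c) + f = 14²/(2.8 × 0.013) + 14 = 196/0.0364 + 14 ≈ 5398.6 mm ≈ 5.399 m.
Far limit Df = s·(H − f)/(H − s) = 820 × (5398.6 − 14) / (5398.6 − 820) = 820 × 5384.6 / 4578.6 ≈ 964.35 mm ≈ 0.964 m.

0.964 m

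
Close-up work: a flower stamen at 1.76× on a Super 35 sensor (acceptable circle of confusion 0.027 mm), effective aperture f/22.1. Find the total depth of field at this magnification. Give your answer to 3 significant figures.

0.385 mm

At magnification m, DoF ≈ 2·N_eff·c/m² = 2 × 22.1 × 0.027 / 1.76² = 1.193 / 3.098 ≈ 0.385 mm.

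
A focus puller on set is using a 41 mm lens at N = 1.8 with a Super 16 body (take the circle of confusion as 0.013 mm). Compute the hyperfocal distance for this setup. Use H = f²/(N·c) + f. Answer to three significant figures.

Hyperfocal distance H = f²/(N·c) + f = 41²/(1.8 × 0.013) + 41 = 1681/0.0234 + 41 ≈ 71878.6 mm ≈ 71.9 m.

71.9 m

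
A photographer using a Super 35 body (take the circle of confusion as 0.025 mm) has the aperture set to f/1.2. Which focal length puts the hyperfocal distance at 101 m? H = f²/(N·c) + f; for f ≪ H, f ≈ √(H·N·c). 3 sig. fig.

From H = f²/(N·c) + f, with f ≪ H: f ≈ √(H·N·c) = √(101000 × 1.2 × 0.025) = √3030.0 ≈ 55.05 mm.
Exact: f² + N·c·f − N·c·H = 0 ⇒ f = (−N·c + √((N·c)² + 4·N·c·H))/2 = (−0.03 + √12120)/2 ≈ 55.030 mm ≈ 55.0 mm.

55.0 mm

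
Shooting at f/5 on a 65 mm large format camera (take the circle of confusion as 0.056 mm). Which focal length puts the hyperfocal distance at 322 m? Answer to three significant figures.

300 mm

From H = f²/(N·c) + f, with f ≪ H: f ≈ √(H·N·c) = √(322000 × 5 × 0.056) = √90160 ≈ 300.3 mm.
The +f correction barely moves this — solving exactly, f² + N·c·f − N·c·H = 0 ⇒ f = (−N·c + √((N·c)² + 4·N·c·H))/2 = (−0.28 + √360640)/2 ≈ 300.13 mm, so f ≈ 300 mm.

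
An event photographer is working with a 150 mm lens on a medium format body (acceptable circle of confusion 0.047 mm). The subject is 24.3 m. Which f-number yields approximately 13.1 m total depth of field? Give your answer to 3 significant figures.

Write h = H − f = f²/(N·c). The thin-lens limits are Dn = s·h/(h + (s−f)) and Df = s·h/(h − (s−f)), so DoF = Df − Dn = 2·s·(s−f)·h / (h² − (s−f)²).
That is a quadratic in h: DoF·h² − 2·s·(s−f)·h − DoF·(s−f)² = 0 ⇒ h = (s−f)·(s + √(s² + DoF²)) / DoF = 24150 × (24300 + √(24300² + 13100²)) / 13100 = 24150 × (24300 + 27606.2) / 13100 ≈ 95690 mm.
Then N = f²/(c·h) = 150² / (0.047 × 95690) = 22500 / 4497.4 ≈ 5.

f/5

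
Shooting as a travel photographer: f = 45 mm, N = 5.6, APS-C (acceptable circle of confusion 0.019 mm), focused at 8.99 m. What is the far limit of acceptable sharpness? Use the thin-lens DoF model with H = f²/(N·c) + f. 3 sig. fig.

Hyperfocal distance H = f²/(N·c) + f = 45²/(5.6 × 0.019) + 45 = 2025/0.1064 + 45 ≈ 19077.0 mm ≈ 19.08 m.
Far limit Df = s·(H − f)/(H − s) = 8990 × (19077.0 − 45) / (19077.0 − 8990) = 8990 × 19032.0 / 10087.0 ≈ 16962 mm ≈ 17.0 m.

17.0 m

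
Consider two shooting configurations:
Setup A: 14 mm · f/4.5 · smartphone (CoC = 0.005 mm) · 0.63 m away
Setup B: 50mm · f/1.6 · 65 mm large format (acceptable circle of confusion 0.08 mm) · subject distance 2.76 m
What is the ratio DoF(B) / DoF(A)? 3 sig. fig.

8.72

Setup A: H = 14²/(4.5×0.005) + 14 ≈ 8725.1 mm; DoF = Df − Dn = 677.940 − 588.392 ≈ 89.548 mm.
Setup B: H = 50²/(1.6×0.08) + 50 ≈ 19581.2 mm; DoF = Df − Dn = 3204.65 − 2423.71 ≈ 780.94 mm.
Ratio = 780.94 / 89.548 ≈ 8.72.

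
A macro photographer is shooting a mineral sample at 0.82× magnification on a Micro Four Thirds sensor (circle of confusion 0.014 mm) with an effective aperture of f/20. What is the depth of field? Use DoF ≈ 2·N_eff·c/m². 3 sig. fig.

0.833 mm

At magnification m, DoF ≈ 2·N_eff·c/m² = 2 × 20 × 0.014 / 0.82² = 0.56 / 0.6724 ≈ 0.833 mm.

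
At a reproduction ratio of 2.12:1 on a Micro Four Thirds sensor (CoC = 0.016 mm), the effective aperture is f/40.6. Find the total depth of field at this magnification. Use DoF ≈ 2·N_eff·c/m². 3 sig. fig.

At magnification m, DoF ≈ 2·N_eff·c/m² = 2 × 40.6 × 0.016 / 2.12² = 1.299 / 4.494 ≈ 0.289 mm.

0.289 mm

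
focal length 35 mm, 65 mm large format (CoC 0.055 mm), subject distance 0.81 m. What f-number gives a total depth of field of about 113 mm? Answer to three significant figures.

Write h = H − f = f²/(N·c). The thin-lens limits are Dn = s·h/(h + (s−f)) and Df = s·h/(h − (s−f)), so DoF = Df − Dn = 2·s·(s−f)·h / (h² − (s−f)²).
That is a quadratic in h: DoF·h² − 2·s·(s−f)·h − DoF·(s−f)² = 0 ⇒ h = (s−f)·(s + √(s² + DoF²)) / DoF = 775 × (810 + √(810² + 113²)) / 113 = 775 × (810 + 817.844) / 113 ≈ 11164 mm.
Then N = f²/(c·h) = 35² / (0.055 × 11164) = 1225 / 614.04 ≈ 1.99.

f/1.99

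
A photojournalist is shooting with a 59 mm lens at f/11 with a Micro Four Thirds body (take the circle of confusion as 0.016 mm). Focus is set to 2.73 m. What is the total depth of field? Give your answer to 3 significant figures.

Hyperfocal distance H = f²/(N·c) + f = 59²/(11 × 0.016) + 59 = 3481/0.176 + 59 ≈ 19837.4 mm ≈ 19.84 m.
Near limit Dn = s·(H − f)/(H + s − 2f) = 2730 × (19837.4 − 59) / (19837.4 + 2730 − 2 × 59) = 2730 × 19778.4 / 22449.4 ≈ 2405.19 mm.
Far limit Df = s·(H − f)/(H − s) = 2730 × (19837.4 − 59) / (19837.4 − 2730) = 2730 × 19778.4 / 17107.4 ≈ 3156.24 mm.
Depth of field = Df − Dn = 3156.24 − 2405.19 ≈ 751.05 mm ≈ 0.751 m.

0.751 m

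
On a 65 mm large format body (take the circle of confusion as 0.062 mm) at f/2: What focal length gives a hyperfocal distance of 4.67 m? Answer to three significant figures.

From H = f²/(N·c) + f, with f ≪ H: f ≈ √(H·N·c) = √(4670 × 2 × 0.062) = √579.08 ≈ 24.06 mm.
Exact: f² + N·c·f − N·c·H = 0 ⇒ f = (−N·c + √((N·c)² + 4·N·c·H))/2 = (−0.124 + √2316.3)/2 ≈ 24.002 mm ≈ 24.0 mm.

24.0 mm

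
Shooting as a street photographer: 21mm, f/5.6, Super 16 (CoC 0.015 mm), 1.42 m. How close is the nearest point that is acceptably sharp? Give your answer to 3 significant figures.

Hyperfocal distance H = f²/(N·c) + f = 21²/(5.6 × 0.015) + 21 = 441/0.084 + 21 ≈ 5271.0 mm ≈ 5.271 m.
Near limit Dn = s·(H − f)/(H + s − 2f) = 1420 × (5271.0 − 21) / (5271.0 + 1420 − 2 × 21) = 1420 × 5250.0 / 6649.0 ≈ 1121.2 mm ≈ 1.12 m.

1.12 m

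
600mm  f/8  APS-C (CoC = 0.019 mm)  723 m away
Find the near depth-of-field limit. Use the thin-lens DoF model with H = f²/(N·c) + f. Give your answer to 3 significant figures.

Hyperfocal distance H = f²/(N·c) + f = 600²/(8 × 0.019) + 600 = 360000/0.152 + 600 ≈ 2369021.1 mm ≈ 2369 m.
Near limit Dn = s·(H − f)/(H + s − 2f) = 723000 × (2369021.1 − 600) / (2369021.1 + 723000 − 2 × 600) = 723000 × 2368421.1 / 3090821.1 ≈ 554017 mm ≈ 554 m.

554 m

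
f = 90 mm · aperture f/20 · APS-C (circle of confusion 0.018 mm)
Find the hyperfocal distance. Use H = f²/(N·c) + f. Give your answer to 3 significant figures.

22.6 m

Hyperfocal distance H = f²/(N·c) + f = 90²/(20 × 0.018) + 90 = 8100/0.36 + 90 ≈ 22590.0 mm ≈ 22.6 m.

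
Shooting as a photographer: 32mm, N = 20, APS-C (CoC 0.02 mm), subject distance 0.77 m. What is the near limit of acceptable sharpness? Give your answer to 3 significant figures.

0.598 m

Hyperfocal distance H = f²/(N·c) + f = 32²/(20 × 0.02) + 32 = 1024/0.4 + 32 ≈ 2592.0 mm ≈ 2.592 m.
Near limit Dn = s·(H − f)/(H + s − 2f) = 770 × (2592.0 − 32) / (2592.0 + 770 − 2 × 32) = 770 × 2560.0 / 3298.0 ≈ 597.70 mm ≈ 0.598 m.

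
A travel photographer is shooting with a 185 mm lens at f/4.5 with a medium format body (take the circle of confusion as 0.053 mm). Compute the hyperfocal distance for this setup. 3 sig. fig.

Hyperfocal distance H = f²/(N·c) + f = 185²/(4.5 × 0.053) + 185 = 34225/0.2385 + 185 ≈ 143686.0 mm ≈ 144 m.

144 m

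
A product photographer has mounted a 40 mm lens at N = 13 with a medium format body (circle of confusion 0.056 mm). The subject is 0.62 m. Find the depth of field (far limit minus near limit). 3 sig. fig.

352 mm

Hyperfocal distance H = f²/(N·c) + f = 40²/(13 × 0.056) + 40 = 1600/0.728 + 40 ≈ 2237.8 mm ≈ 2.238 m.
Near limit Dn = s·(H − f)/(H + s − 2f) = 620 × (2237.8 − 40) / (2237.8 + 620 − 2 × 40) = 620 × 2197.8 / 2777.8 ≈ 490.55 mm.
Far limit Df = s·(H − f)/(H − s) = 620 × (2237.8 − 40) / (2237.8 − 620) = 620 × 2197.8 / 1617.8 ≈ 842.28 mm.
Depth of field = Df − Dn = 842.28 − 490.55 ≈ 351.73 mm.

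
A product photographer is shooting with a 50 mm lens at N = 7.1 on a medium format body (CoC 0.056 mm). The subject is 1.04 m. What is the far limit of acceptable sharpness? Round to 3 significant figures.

1.23 m

Hyperfocal distance H = f²/(N·c) + f = 50²/(7.1 × 0.056) + 50 = 2500/0.3976 + 50 ≈ 6337.7 mm ≈ 6.338 m.
Far limit Df = s·(H − f)/(H − s) = 1040 × (6337.7 − 50) / (6337.7 − 1040) = 1040 × 6287.7 / 5297.7 ≈ 1234.3 mm ≈ 1.23 m.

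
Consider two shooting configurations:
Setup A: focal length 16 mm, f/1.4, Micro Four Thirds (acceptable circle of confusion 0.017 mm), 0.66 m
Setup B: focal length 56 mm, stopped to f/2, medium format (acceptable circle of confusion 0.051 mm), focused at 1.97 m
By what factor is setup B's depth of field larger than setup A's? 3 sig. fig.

Setup A: H = 16²/(1.4×0.017) + 16 ≈ 10772.3 mm; DoF = Df − Dn = 702.032 − 622.717 ≈ 79.315 mm.
Setup B: H = 56²/(2×0.051) + 56 ≈ 30801.1 mm; DoF = Df − Dn = 2100.78 − 1854.55 ≈ 246.23 mm.
Ratio = 246.23 / 79.315 ≈ 3.10.

3.10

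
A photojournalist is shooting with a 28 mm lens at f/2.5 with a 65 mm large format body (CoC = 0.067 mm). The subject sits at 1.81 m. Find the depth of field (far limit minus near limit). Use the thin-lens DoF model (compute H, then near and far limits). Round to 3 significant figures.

1.61 m

Hyperfocal distance H = f²/(N·c) + f = 28²/(2.5 × 0.067) + 28 = 784/0.1675 + 28 ≈ 4708.6 mm ≈ 4.709 m.
Near limit Dn = s·(H − f)/(H + s − 2f) = 1810 × (4708.6 − 28) / (4708.6 + 1810 − 2 × 28) = 1810 × 4680.6 / 6462.6 ≈ 1310.9 mm.
Far limit Df = s·(H − f)/(H − s) = 1810 × (4708.6 − 28) / (4708.6 − 1810) = 1810 × 4680.6 / 2898.6 ≈ 2922.8 mm.
Depth of field = Df − Dn = 2922.8 − 1310.9 ≈ 1611.9 mm ≈ 1.61 m.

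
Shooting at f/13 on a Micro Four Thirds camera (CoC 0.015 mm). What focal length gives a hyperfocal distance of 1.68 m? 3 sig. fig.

From H = f²/(N·c) + f, with f ≪ H: f ≈ √(H·N·c) = √(1680 × 13 × 0.015) = √327.60 ≈ 18.10 mm.
Exact: f² + N·c·f − N·c·H = 0 ⇒ f = (−N·c + √((N·c)² + 4·N·c·H))/2 = (−0.195 + √1310.4)/2 ≈ 18.002 mm ≈ 18.0 mm.

18.0 mm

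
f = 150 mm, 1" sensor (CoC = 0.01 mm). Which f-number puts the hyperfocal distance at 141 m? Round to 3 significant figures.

Rearrange H = f²/(N·c) + f for N: N = f² / ((H − f)·c).
N = 150² / ((141000 − 150) × 0.01) = 22500 / 1408 ≈ 16.

f/16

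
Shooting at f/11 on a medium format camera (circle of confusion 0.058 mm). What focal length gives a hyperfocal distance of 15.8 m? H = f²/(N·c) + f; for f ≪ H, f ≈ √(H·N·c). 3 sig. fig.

100 mm

From H = f²/(N·c) + f, with f ≪ H: f ≈ √(H·N·c) = √(15800 × 11 × 0.058) = √10080 ≈ 100.4 mm.
The +f correction barely moves this — solving exactly, f² + N·c·f − N·c·H = 0 ⇒ f = (−N·c + √((N·c)² + 4·N·c·H))/2 = (−0.638 + √40322)/2 ≈ 100.08 mm, so f ≈ 100 mm.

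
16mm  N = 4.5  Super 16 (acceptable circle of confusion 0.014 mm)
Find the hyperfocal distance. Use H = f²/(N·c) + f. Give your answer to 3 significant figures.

4.08 m

Hyperfocal distance H = f²/(N·c) + f = 16²/(4.5 × 0.014) + 16 = 256/0.063 + 16 ≈ 4079.5 mm ≈ 4.08 m.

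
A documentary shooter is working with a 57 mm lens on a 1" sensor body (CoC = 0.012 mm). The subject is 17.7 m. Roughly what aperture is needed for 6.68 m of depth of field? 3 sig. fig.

f/2.80

Write h = H − f = f²/(N·c). The thin-lens limits are Dn = s·h/(h + (s−f)) and Df = s·h/(h − (s−f)), so DoF = Df − Dn = 2·s·(s−f)·h / (h² − (s−f)²).
That is a quadratic in h: DoF·h² − 2·s·(s−f)·h − DoF·(s−f)² = 0 ⇒ h = (s−f)·(s + √(s² + DoF²)) / DoF = 17643 × (17700 + √(17700² + 6680²)) / 6680 = 17643 × (17700 + 18918.6) / 6680 ≈ 96716 mm.
Then N = f²/(c·h) = 57² / (0.012 × 96716) = 3249 / 1160.6 ≈ 2.80.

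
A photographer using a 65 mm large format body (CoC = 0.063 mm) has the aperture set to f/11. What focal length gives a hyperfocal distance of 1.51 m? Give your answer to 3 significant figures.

From H = f²/(N·c) + f, with f ≪ H: f ≈ √(H·N·c) = √(1510 × 11 × 0.063) = √1046.4 ≈ 32.35 mm.
Exact: f² + N·c·f − N·c·H = 0 ⇒ f = (−N·c + √((N·c)² + 4·N·c·H))/2 = (−0.693 + √4186.2)/2 ≈ 32.004 mm ≈ 32.0 mm.

32.0 mm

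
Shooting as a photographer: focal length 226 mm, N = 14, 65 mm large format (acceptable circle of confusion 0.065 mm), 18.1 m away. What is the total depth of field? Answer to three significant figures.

Hyperfocal distance H = f²/(N·c) + f = 226²/(14 × 0.065) + 226 = 51076/0.91 + 226 ≈ 56353.5 mm ≈ 56.35 m.
Near limit Dn = s·(H − f)/(H + s − 2f) = 18100 × (56353.5 − 226) / (56353.5 + 18100 − 2 × 226) = 18100 × 56127.5 / 74001.5 ≈ 13728 mm.
Far limit Df = s·(H − f)/(H − s) = 18100 × (56353.5 − 226) / (56353.5 − 18100) = 18100 × 56127.5 / 38253.5 ≈ 26557 mm.
Depth of field = Df − Dn = 26557 − 13728 ≈ 12829 mm ≈ 12.8 m.

12.8 m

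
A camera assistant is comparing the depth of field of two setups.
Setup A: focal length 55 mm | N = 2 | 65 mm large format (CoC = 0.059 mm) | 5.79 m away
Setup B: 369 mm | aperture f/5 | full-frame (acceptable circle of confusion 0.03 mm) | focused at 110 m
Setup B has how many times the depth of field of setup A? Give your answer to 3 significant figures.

Setup A: H = 55²/(2×0.059) + 55 ≈ 25690.6 mm; DoF = Df − Dn = 7458.6 − 4731.5 ≈ 2727.1 mm.
Setup B: H = 369²/(5×0.03) + 369 ≈ 908109.0 mm; DoF = Df − Dn = 125110 − 98146 ≈ 26964 mm.
Ratio = 26964 / 2727.1 ≈ 9.89.

9.89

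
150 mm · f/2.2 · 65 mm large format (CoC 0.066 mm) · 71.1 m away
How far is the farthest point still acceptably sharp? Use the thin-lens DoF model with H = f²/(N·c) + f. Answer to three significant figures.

Hyperfocal distance H = f²/(N·c) + f = 150²/(2.2 × 0.066) + 150 = 22500/0.1452 + 150 ≈ 155108.7 mm ≈ 155.1 m.
Far limit Df = s·(H − f)/(H − s) = 71100 × (155108.7 − 150) / (155108.7 − 71100) = 71100 × 154958.7 / 84008.7 ≈ 131148 mm ≈ 131 m.

131 m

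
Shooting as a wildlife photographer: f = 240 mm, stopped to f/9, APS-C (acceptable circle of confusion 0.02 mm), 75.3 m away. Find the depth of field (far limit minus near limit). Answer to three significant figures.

37.4 m

Hyperfocal distance H = f²/(N·c) + f = 240²/(9 × 0.02) + 240 = 57600/0.18 + 240 ≈ 320240.0 mm ≈ 320.2 m.
Near limit Dn = s·(H − f)/(H + s − 2f) = 75300 × (320240.0 − 240) / (320240.0 + 75300 − 2 × 240) = 75300 × 320000.0 / 395060.0 ≈ 60993 mm.
Far limit Df = s·(H − f)/(H − s) = 75300 × (320240.0 − 240) / (320240.0 − 75300) = 75300 × 320000.0 / 244940.0 ≈ 98375 mm.
Depth of field = Df − Dn = 98375 − 60993 ≈ 37382 mm ≈ 37.4 m.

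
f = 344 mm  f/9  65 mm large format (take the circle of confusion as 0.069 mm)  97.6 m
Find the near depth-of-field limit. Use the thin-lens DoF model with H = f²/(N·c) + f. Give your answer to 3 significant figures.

64.6 m

Hyperfocal distance H = f²/(N·c) + f = 344²/(9 × 0.069) + 344 = 118336/0.621 + 344 ≈ 190901.2 mm ≈ 190.9 m.
Near limit Dn = s·(H − f)/(H + s − 2f) = 97600 × (190901.2 − 344) / (190901.2 + 97600 − 2 × 344) = 97600 × 190557.2 / 287813.2 ≈ 64620 mm ≈ 64.6 m.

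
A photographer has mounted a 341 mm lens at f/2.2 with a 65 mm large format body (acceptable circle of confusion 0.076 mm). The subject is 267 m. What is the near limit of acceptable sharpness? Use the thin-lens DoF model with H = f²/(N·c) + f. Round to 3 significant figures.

Hyperfocal distance H = f²/(N·c) + f = 341²/(2.2 × 0.076) + 341 = 116281/0.1672 + 341 ≈ 695801.5 mm ≈ 695.8 m.
Near limit Dn = s·(H − f)/(H + s − 2f) = 267000 × (695801.5 − 341) / (695801.5 + 267000 − 2 × 341) = 267000 × 695460.5 / 962119.5 ≈ 192999 mm ≈ 193 m.

193 m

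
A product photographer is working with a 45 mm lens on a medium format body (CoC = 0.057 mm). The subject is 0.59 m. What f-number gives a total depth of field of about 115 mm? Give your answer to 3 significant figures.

Write h = H − f = f²/(N·c). The thin-lens limits are Dn = s·h/(h + (s−f)) and Df = s·h/(h − (s−f)), so DoF = Df − Dn = 2·s·(s−f)·h / (h² − (s−f)²).
That is a quadratic in h: DoF·h² − 2·s·(s−f)·h − DoF·(s−f)² = 0 ⇒ h = (s−f)·(s + √(s² + DoF²)) / DoF = 545 × (590 + √(590² + 115²)) / 115 = 545 × (590 + 601.103) / 115 ≈ 5644.8 mm.
Then N = f²/(c·h) = 45² / (0.057 × 5644.8) = 2025 / 321.75 ≈ 6.29.

f/6.29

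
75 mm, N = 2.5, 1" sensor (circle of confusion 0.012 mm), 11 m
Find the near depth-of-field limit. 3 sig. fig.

Hyperfocal distance H = f²/(N·c) + f = 75²/(2.5 × 0.012) + 75 = 5625/0.03 + 75 ≈ 187575.0 mm ≈ 187.6 m.
Near limit Dn = s·(H − f)/(H + s − 2f) = 11000 × (187575.0 − 75) / (187575.0 + 11000 − 2 × 75) = 11000 × 187500.0 / 198425.0 ≈ 10394 mm ≈ 10.4 m.

10.4 m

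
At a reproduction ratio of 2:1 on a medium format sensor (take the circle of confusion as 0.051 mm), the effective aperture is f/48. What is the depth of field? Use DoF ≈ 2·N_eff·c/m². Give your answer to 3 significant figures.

At magnification m, DoF ≈ 2·N_eff·c/m² = 2 × 48 × 0.051 / 2² = 4.896 / 4 ≈ 1.22 mm.

1.22 mm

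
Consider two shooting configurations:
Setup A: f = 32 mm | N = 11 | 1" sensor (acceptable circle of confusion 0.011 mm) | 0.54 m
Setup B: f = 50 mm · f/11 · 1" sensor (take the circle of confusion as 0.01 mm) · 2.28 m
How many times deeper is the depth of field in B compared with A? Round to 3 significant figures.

Setup A: H = 32²/(11×0.011) + 32 ≈ 8494.8 mm; DoF = Df − Dn = 574.485 − 509.421 ≈ 65.064 mm.
Setup B: H = 50²/(11×0.01) + 50 ≈ 22777.3 mm; DoF = Df − Dn = 2528.05 − 2076.28 ≈ 451.77 mm.
Ratio = 451.77 / 65.064 ≈ 6.94.

6.94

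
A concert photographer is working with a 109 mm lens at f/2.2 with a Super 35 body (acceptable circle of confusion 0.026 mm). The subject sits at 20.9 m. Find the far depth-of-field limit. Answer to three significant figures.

Hyperfocal distance H = f²/(N·c) + f = 109²/(2.2 × 0.026) + 109 = 11881/0.0572 + 109 ≈ 207818.8 mm ≈ 207.8 m.
Far limit Df = s·(H − f)/(H − s) = 20900 × (207818.8 − 109) / (207818.8 − 20900) = 20900 × 207709.8 / 186918.8 ≈ 23225 mm ≈ 23.2 m.

23.2 m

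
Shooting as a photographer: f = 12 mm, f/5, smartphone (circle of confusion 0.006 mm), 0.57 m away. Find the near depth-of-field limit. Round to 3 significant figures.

0.511 m

Hyperfocal distance H = f²/(N·c) + f = 12²/(5 × 0.006) + 12 = 144/0.03 + 12 ≈ 4812.0 mm ≈ 4.812 m.
Near limit Dn = s·(H − f)/(H + s − 2f) = 570 × (4812.0 − 12) / (4812.0 + 570 − 2 × 12) = 570 × 4800.0 / 5358.0 ≈ 510.64 mm ≈ 0.511 m.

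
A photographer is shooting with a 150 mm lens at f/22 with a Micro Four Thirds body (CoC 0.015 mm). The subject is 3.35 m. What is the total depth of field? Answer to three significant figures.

Hyperfocal distance H = f²/(N·c) + f = 150²/(22 × 0.015) + 150 = 22500/0.33 + 150 ≈ 68331.8 mm ≈ 68.33 m.
Near limit Dn = s·(H − f)/(H + s − 2f) = 3350 × (68331.8 − 150) / (68331.8 + 3350 − 2 × 150) = 3350 × 68181.8 / 71381.8 ≈ 3199.82 mm.
Far limit Df = s·(H − f)/(H − s) = 3350 × (68331.8 − 150) / (68331.8 − 3350) = 3350 × 68181.8 / 64981.8 ≈ 3514.97 mm.
Depth of field = Df − Dn = 3514.97 − 3199.82 ≈ 315.15 mm.

315 mm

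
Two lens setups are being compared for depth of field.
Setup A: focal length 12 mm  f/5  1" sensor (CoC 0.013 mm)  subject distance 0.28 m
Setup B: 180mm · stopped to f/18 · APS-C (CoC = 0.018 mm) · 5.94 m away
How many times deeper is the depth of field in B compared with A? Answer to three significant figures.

Setup A: H = 12²/(5×0.013) + 12 ≈ 2227.4 mm; DoF = Df − Dn = 318.534 − 249.783 ≈ 68.751 mm.
Setup B: H = 180²/(18×0.018) + 180 ≈ 100180.0 mm; DoF = Df − Dn = 6303.06 − 5616.49 ≈ 686.57 mm.
Ratio = 686.57 / 68.751 ≈ 9.99.

9.99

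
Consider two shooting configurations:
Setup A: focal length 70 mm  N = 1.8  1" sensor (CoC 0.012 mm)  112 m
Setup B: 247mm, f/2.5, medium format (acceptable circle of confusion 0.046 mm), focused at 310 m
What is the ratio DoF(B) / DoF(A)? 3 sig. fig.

3.76

Setup A: H = 70²/(1.8×0.012) + 70 ≈ 226921.9 mm; DoF = Df − Dn = 221084 − 74996 ≈ 146088 mm.
Setup B: H = 247²/(2.5×0.046) + 247 ≈ 530760.0 mm; DoF = Df − Dn = 744967 − 195723 ≈ 549244 mm.
Ratio = 549244 / 146088 ≈ 3.76.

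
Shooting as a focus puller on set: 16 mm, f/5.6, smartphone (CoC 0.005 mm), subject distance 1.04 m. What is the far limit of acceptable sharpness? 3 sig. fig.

Hyperfocal distance H = f²/(N·c) + f = 16²/(5.6 × 0.005) + 16 = 256/0.028 + 16 ≈ 9158.9 mm ≈ 9.159 m.
Far limit Df = s·(H − f)/(H − s) = 1040 × (9158.9 − 16) / (9158.9 − 1040) = 1040 × 9142.9 / 8118.9 ≈ 1171.2 mm ≈ 1.17 m.

1.17 m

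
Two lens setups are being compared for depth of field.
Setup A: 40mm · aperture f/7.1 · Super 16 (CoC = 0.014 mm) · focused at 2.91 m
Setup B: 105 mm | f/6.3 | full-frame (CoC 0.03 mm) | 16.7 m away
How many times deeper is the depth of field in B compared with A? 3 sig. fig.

Setup A: H = 40²/(7.1×0.014) + 40 ≈ 16136.6 mm; DoF = Df − Dn = 3541.4 − 2469.7 ≈ 1071.7 mm.
Setup B: H = 105²/(6.3×0.03) + 105 ≈ 58438.3 mm; DoF = Df − Dn = 23340 − 13001 ≈ 10339 mm.
Ratio = 10339 / 1071.7 ≈ 9.65.

9.65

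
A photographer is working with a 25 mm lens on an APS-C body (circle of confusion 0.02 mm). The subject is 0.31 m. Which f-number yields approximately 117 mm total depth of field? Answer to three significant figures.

Write h = H − f = f²/(N·c). The thin-lens limits are Dn = s·h/(h + (s−f)) and Df = s·h/(h − (s−f)), so DoF = Df − Dn = 2·s·(s−f)·h / (h² − (s−f)²).
That is a quadratic in h: DoF·h² − 2·s·(s−f)·h − DoF·(s−f)² = 0 ⇒ h = (s−f)·(s + √(s² + DoF²)) / DoF = 285 × (310 + √(310² + 117²)) / 117 = 285 × (310 + 331.344) / 117 ≈ 1562.2 mm.
Then N = f²/(c·h) = 25² / (0.02 × 1562.2) = 625 / 31.245 ≈ 20.

f/20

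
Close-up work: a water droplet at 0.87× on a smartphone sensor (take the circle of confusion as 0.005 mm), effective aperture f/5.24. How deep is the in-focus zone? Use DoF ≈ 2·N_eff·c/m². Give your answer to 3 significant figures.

At magnification m, DoF ≈ 2·N_eff·c/m² = 2 × 5.24 × 0.005 / 0.87² = 0.0524 / 0.7569 ≈ 0.0692 mm.

0.0692 mm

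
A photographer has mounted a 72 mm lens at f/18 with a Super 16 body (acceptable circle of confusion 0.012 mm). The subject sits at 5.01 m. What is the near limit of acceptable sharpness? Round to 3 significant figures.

Hyperfocal distance H = f²/(N·c) + f = 72²/(18 × 0.012) + 72 = 5184/0.216 + 72 ≈ 24072.0 mm ≈ 24.07 m.
Near limit Dn = s·(H − f)/(H + s − 2f) = 5010 × (24072.0 − 72) / (24072.0 + 5010 − 2 × 72) = 5010 × 24000.0 / 28938.0 ≈ 4155.1 mm ≈ 4.16 m.

4.16 m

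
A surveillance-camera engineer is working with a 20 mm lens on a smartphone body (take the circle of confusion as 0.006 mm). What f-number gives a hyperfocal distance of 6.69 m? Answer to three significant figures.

f/10

Rearrange H = f²/(N·c) + f for N: N = f² / ((H − f)·c).
N = 20² / ((6690 − 20) × 0.006) = 400 / 40.02 ≈ 10.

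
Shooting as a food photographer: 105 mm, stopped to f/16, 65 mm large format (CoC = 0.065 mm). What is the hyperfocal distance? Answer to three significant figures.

10.7 m

Hyperfocal distance H = f²/(N·c) + f = 105²/(16 × 0.065) + 105 = 11025/1.04 + 105 ≈ 10706.0 mm ≈ 10.7 m.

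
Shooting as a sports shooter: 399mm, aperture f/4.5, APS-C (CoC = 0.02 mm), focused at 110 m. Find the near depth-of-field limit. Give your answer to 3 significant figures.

104 m

Hyperfocal distance H = f²/(N·c) + f = 399²/(4.5 × 0.02) + 399 = 159201/0.09 + 399 ≈ 1769299.0 mm ≈ 1769 m.
Near limit Dn = s·(H − f)/(H + s − 2f) = 110000 × (1769299.0 − 399) / (1769299.0 + 110000 − 2 × 399) = 110000 × 1768900.0 / 1878501.0 ≈ 103582 mm ≈ 104 m.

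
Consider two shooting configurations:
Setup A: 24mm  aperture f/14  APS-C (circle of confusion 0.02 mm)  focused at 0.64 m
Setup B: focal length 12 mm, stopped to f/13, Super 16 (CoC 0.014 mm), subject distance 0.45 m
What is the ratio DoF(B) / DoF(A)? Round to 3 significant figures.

1.71

Setup A: H = 24²/(14×0.02) + 24 ≈ 2081.1 mm; DoF = Df − Dn = 913.56 − 492.52 ≈ 421.04 mm.
Setup B: H = 12²/(13×0.014) + 12 ≈ 803.2 mm; DoF = Df − Dn = 1008.03 − 289.65 ≈ 718.38 mm.
Ratio = 718.38 / 421.04 ≈ 1.71.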